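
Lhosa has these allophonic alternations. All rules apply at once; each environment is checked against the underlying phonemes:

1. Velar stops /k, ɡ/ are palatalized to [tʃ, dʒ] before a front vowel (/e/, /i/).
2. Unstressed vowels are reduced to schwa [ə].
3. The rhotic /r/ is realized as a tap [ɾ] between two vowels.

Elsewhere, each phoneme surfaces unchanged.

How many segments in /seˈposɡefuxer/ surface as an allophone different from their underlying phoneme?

5

Segments that undergo a rule: /e/ → [ə] (rule 2); /ɡ/ → [dʒ] (rule 1); /e/ → [ə] (rule 2); /u/ → [ə] (rule 2); /e/ → [ə] (rule 2).
All other segments surface unchanged.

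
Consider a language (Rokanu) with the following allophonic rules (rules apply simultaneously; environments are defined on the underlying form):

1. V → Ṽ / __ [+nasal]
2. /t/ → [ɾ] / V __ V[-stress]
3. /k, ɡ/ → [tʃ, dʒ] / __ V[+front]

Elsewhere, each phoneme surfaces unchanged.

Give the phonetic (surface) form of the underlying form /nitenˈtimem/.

/n/ (word-initial) is unaffected → [n].
/i/ (between /n/ and /t/) is in the target of rule 1 but the environment (before a nasal consonant) is not met → [i].
/t/ — between /i/ and /e/, between a vowel and a following unstressed vowel — surfaces as [ɾ] (rule 2).
/e/ (between /t/ and /n/) occurs before a nasal consonant → [ẽ] by rule 1.
/n/ (between /e/ and /t/) is unaffected → [n].
/t/ — between /n/ and /i/; rule 2 does not apply here → [t].
/i/ (between /t/ and /m/) occurs before a nasal consonant → [ĩ] by rule 1.
/m/ (between /i/ and /e/): no rule targets it → [m].
/e/ meets the environment for rule 1 (before a nasal consonant) → [ẽ].
/m/ — not in any rule's target class → [m].

[niɾẽnˈtĩmẽm]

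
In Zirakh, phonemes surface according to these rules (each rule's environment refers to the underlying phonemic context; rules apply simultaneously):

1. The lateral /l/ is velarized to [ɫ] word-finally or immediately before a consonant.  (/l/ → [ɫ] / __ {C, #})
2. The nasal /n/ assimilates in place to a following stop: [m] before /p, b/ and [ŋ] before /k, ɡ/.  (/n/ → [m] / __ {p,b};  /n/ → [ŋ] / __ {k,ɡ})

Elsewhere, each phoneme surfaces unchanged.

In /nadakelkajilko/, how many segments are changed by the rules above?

Segments that undergo a rule: /l/ → [ɫ] (rule 1); /l/ → [ɫ] (rule 1).
All other segments surface unchanged.

2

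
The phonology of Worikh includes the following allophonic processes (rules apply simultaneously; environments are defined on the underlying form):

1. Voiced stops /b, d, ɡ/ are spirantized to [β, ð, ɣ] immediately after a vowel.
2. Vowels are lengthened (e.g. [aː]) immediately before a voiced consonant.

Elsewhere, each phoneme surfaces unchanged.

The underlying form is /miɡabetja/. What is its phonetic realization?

[miːɣaːβetja]

/m/ — not in any rule's target class → [m].
/i/ meets the environment for rule 2 (before a voiced consonant) → [iː].
/ɡ/ (between /i/ and /a/) occurs immediately after a vowel → [ɣ] by rule 1.
/a/ meets the environment for rule 2 (before a voiced consonant) → [aː].
/b/ (between /a/ and /e/): immediately after a vowel, so rule 1 applies → [β].
/e/ (between /b/ and /t/) fails the environment for rule 2, so it stays [e].
/t/ (between /e/ and /j/) is unaffected → [t].
/j/ stays [j].
/a/ (word-final) fails the environment for rule 2, so it stays [a].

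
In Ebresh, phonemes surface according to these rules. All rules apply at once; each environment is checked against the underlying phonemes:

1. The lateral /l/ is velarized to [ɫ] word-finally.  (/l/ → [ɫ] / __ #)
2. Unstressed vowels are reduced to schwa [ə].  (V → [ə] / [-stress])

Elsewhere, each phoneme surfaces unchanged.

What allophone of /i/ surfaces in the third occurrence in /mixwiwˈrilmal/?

/i/ — between /r/ and /l/; rule 2 does not apply here → [i].

[i]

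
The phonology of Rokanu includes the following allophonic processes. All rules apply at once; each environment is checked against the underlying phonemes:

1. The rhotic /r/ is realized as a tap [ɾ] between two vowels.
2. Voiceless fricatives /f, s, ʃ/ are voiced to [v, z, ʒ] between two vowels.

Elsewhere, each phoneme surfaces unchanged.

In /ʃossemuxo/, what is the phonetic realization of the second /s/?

[s]

/s/ (between /s/ and /e/) is in the target of rule 2 but the environment (between two vowels) is not met → [s].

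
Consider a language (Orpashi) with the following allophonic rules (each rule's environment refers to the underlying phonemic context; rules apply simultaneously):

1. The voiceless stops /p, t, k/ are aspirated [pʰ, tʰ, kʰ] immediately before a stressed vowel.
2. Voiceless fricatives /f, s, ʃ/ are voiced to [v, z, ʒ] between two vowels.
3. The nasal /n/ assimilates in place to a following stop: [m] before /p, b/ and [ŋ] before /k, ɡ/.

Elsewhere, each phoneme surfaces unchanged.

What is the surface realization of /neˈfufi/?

[neˈvuvi]

/n/ (word-initial) is in the target of rule 3 but the environment (before a labial or velar stop) is not met → [n].
/e/ (between /n/ and /f/) is unaffected → [e].
/f/ (between /e/ and /u/): between two vowels, so rule 2 applies → [v].
/u/ (between /f/ and /f/) is unaffected → [u].
/f/ (between /u/ and /i/): between two vowels, so rule 2 applies → [v].
/i/ — not in any rule's target class → [i].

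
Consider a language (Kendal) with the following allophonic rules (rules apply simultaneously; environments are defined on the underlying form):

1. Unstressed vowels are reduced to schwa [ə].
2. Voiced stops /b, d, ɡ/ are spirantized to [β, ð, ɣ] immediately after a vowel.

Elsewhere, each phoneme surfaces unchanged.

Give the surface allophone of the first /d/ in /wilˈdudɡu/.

[d]

/d/ (between /l/ and /u/): rule 2 targets it, but not immediately after a vowel → unchanged [d].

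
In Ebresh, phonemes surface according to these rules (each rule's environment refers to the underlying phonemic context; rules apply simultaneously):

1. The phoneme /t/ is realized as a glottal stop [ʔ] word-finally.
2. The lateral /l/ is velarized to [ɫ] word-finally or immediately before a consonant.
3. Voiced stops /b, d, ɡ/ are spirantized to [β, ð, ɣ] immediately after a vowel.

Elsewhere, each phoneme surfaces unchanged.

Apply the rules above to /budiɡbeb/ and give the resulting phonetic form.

[buðiɣbeβ]

/b/ (word-initial) is in the target of rule 3 but the environment (immediately after a vowel) is not met → [b].
/u/ (between /b/ and /d/): no rule targets it → [u].
/d/ (between /u/ and /i/): immediately after a vowel, so rule 3 applies → [ð].
/i/ stays [i].
/ɡ/ — between /i/ and /b/, immediately after a vowel — surfaces as [ɣ] (rule 3).
/b/ — between /ɡ/ and /e/; rule 3 does not apply here → [b].
/e/ (between /b/ and /b/): no rule targets it → [e].
Rule 3 applies to /b/ (word-final: immediately after a vowel) → [β].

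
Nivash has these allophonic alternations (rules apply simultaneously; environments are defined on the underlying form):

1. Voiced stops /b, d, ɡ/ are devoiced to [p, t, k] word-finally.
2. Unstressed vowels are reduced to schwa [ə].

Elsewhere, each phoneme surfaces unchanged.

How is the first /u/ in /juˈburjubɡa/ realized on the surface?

[ə]

/u/ — between /j/ and /b/, in an unstressed syllable — surfaces as [ə] (rule 2).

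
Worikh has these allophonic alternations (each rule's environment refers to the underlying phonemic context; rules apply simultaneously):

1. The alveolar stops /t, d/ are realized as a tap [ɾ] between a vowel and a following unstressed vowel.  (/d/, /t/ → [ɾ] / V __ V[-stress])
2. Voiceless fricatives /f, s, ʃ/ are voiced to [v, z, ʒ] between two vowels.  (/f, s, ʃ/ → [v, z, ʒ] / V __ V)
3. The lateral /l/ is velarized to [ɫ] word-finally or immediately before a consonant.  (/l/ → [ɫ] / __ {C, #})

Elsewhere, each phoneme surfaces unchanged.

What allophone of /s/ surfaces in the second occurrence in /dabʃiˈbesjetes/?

/s/ — word-final; rule 2 does not apply here → [s].

[s]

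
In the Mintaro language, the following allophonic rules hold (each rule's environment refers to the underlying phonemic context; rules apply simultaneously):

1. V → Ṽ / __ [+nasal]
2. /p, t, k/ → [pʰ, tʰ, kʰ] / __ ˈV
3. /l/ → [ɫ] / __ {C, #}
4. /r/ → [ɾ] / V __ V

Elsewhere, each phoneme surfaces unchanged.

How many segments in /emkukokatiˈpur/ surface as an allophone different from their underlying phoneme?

Segments that undergo a rule: /e/ → [ẽ] (rule 1); /p/ → [pʰ] (rule 2).
All other segments surface unchanged.

2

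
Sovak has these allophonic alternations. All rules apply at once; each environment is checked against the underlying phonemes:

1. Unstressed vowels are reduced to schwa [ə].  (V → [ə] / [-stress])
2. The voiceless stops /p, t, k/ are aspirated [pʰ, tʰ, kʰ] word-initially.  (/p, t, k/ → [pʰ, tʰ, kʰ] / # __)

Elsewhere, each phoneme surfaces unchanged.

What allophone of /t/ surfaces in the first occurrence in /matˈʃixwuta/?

[t]

/t/ — between /a/ and /ʃ/; rule 2 does not apply here → [t].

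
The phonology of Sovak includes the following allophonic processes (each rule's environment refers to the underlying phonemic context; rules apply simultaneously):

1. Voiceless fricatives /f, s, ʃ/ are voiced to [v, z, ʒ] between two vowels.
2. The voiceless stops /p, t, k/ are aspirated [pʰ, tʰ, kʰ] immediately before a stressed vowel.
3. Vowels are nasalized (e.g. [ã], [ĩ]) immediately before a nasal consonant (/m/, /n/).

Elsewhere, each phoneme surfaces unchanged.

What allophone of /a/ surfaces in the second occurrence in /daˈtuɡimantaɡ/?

[ã]

/a/ meets the environment for rule 3 (before a nasal consonant) → [ã].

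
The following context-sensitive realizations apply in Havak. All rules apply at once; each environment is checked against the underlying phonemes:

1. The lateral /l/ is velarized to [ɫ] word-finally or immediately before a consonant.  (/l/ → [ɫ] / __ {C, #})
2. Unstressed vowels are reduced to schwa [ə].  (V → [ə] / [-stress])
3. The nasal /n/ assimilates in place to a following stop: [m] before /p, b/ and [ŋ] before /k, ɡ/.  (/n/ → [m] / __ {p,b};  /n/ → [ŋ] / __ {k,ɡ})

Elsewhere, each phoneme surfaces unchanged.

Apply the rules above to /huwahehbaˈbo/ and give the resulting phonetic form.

/h/ stays [h].
/u/ (between /h/ and /w/): in an unstressed syllable, so rule 2 applies → [ə].
/w/ stays [w].
/a/ (between /w/ and /h/): in an unstressed syllable, so rule 2 applies → [ə].
/h/ — not in any rule's target class → [h].
Rule 2 applies to /e/ (between /h/ and /h/: in an unstressed syllable) → [ə].
/h/ (between /e/ and /b/): no rule targets it → [h].
/b/ stays [b].
/a/ (between /b/ and /b/): in an unstressed syllable, so rule 2 applies → [ə].
/b/ (between /a/ and /o/) is unaffected → [b].
/o/ (word-final) fails the environment for rule 2, so it stays [o].

[həwəhəhbəˈbo]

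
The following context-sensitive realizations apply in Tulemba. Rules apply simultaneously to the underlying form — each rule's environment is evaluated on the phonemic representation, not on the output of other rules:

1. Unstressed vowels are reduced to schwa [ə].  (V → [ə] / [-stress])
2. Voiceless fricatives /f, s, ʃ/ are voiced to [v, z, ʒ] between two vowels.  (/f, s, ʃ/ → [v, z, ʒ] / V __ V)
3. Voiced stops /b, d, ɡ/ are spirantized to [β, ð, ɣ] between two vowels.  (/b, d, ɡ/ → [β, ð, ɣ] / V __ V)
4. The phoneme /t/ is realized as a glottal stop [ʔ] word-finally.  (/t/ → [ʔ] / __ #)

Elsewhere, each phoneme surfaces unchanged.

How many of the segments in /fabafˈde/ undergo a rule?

3

Segments that undergo a rule: /a/ → [ə] (rule 1); /b/ → [β] (rule 3); /a/ → [ə] (rule 1).
All other segments surface unchanged.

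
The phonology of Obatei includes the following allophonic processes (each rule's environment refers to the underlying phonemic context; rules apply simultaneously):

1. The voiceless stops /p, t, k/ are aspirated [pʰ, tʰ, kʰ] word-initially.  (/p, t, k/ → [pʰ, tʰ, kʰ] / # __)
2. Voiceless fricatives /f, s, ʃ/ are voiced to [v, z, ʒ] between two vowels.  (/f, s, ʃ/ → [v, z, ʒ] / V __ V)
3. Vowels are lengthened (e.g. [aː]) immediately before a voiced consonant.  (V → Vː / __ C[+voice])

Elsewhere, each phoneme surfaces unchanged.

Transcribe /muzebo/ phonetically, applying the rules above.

[muːzeːbo]

/u/ (between /m/ and /z/) occurs before a voiced consonant → [uː] by rule 3.
/e/ (between /z/ and /b/): before a voiced consonant, so rule 3 applies → [eː].
/o/ — word-final; rule 3 does not apply here → [o].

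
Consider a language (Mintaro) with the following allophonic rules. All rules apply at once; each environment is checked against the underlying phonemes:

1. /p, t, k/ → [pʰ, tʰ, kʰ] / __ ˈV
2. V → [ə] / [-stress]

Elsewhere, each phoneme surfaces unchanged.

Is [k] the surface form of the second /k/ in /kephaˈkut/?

No

/k/ — between /a/ and /u/, immediately before a stressed vowel — surfaces as [kʰ] (rule 1).
The actual realization is [kʰ], not [k].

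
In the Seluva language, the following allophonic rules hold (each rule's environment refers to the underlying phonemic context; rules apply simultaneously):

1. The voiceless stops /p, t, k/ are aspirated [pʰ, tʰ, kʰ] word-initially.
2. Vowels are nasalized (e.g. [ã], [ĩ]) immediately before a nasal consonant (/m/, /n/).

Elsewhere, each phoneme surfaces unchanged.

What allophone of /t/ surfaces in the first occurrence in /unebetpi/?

[t]

/t/ (between /e/ and /p/) is in the target of rule 1 but the environment (word-initially) is not met → [t].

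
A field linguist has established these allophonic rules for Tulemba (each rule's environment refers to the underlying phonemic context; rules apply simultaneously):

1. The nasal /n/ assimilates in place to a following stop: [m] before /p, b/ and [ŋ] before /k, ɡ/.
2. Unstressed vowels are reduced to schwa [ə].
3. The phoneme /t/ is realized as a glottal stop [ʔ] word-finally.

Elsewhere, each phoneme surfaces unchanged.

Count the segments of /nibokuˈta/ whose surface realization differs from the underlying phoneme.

Segments that undergo a rule: /i/ → [ə] (rule 2); /o/ → [ə] (rule 2); /u/ → [ə] (rule 2).
All other segments surface unchanged.

3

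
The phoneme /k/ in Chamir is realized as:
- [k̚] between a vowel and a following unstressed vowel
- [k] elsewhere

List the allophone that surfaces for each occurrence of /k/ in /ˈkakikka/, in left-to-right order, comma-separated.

Occurrence 1 (position 1): no conditioning environment matches → elsewhere allophone [k].
Occurrence 2 (position 3): between a vowel and a following unstressed vowel → [k̚].
Occurrence 3 (position 5): no conditioning environment matches → elsewhere allophone [k].
Occurrence 4 (position 6): no conditioning environment matches → elsewhere allophone [k].

[k], [k̚], [k], [k]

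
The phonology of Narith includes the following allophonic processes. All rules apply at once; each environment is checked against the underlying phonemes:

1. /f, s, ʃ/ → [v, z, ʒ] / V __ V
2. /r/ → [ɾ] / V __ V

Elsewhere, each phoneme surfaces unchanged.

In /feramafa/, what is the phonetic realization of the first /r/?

[ɾ]

/r/ — between /e/ and /a/, between two vowels — surfaces as [ɾ] (rule 2).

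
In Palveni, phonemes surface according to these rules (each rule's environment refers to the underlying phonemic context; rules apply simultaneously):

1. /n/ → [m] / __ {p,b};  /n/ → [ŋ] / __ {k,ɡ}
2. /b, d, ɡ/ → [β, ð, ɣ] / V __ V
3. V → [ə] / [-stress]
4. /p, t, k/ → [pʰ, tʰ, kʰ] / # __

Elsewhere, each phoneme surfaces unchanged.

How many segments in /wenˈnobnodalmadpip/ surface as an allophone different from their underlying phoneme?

6

Segments that undergo a rule: /e/ → [ə] (rule 3); /o/ → [ə] (rule 3); /d/ → [ð] (rule 2); /a/ → [ə] (rule 3); /a/ → [ə] (rule 3); /i/ → [ə] (rule 3).
All other segments surface unchanged.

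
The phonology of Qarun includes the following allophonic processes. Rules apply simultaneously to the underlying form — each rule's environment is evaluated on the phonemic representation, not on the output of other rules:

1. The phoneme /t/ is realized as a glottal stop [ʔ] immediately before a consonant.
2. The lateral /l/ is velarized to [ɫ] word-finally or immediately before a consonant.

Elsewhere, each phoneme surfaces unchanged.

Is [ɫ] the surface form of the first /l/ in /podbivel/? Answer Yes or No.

Yes

Rule 2 applies to /l/ (word-final: word-finally or immediately before a consonant) → [ɫ].
The actual realization is [ɫ], which matches [ɫ].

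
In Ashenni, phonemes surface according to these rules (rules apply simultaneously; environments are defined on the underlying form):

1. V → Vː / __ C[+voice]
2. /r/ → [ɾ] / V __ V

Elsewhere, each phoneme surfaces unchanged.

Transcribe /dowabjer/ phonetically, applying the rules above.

[doːwaːbjeːr]

/d/ stays [d].
/o/ (between /d/ and /w/): before a voiced consonant, so rule 1 applies → [oː].
/w/ — not in any rule's target class → [w].
/a/ meets the environment for rule 1 (before a voiced consonant) → [aː].
/b/ stays [b].
/j/ stays [j].
/e/ meets the environment for rule 1 (before a voiced consonant) → [eː].
/r/ (word-final): rule 2 targets it, but not between two vowels → unchanged [r].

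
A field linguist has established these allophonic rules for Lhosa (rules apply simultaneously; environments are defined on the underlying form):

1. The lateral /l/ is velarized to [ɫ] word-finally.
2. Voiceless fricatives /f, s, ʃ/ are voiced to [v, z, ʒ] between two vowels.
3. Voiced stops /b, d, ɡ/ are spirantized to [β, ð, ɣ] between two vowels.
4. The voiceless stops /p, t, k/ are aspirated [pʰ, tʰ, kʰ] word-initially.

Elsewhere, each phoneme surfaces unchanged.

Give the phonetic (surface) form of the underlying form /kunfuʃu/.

[kʰunfuʒu]

/k/ (word-initial) occurs word-initially → [kʰ] by rule 4.
/u/ (between /k/ and /n/) is unaffected → [u].
/n/ (between /u/ and /f/) is unaffected → [n].
/f/ — between /n/ and /u/; rule 2 does not apply here → [f].
/u/ (between /f/ and /ʃ/) is unaffected → [u].
/ʃ/ (between /u/ and /u/) occurs between two vowels → [ʒ] by rule 2.
/u/ (word-final): no rule targets it → [u].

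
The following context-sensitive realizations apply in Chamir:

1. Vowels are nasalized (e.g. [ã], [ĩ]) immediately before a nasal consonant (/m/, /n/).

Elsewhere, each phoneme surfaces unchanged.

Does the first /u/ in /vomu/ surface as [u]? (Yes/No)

/u/ (word-final): rule 1 targets it, but not before a nasal consonant → unchanged [u].
The actual realization is [u], which matches [u].

Yes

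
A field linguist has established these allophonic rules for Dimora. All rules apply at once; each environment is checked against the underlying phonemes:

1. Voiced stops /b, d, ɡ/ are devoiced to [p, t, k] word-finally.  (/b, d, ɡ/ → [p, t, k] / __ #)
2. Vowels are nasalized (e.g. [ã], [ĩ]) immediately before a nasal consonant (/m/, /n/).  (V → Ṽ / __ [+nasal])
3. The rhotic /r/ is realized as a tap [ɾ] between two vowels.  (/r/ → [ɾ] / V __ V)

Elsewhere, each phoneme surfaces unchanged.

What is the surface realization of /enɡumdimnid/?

[ẽnɡũmdĩmnit]

/e/ (word-initial): before a nasal consonant, so rule 2 applies → [ẽ].
/n/ (between /e/ and /ɡ/) is unaffected → [n].
/ɡ/ (between /n/ and /u/) is in the target of rule 1 but the environment (word-finally) is not met → [ɡ].
/u/ meets the environment for rule 2 (before a nasal consonant) → [ũ].
/m/ (between /u/ and /d/) is unaffected → [m].
/d/ (between /m/ and /i/) fails the environment for rule 1, so it stays [d].
/i/ (between /d/ and /m/) occurs before a nasal consonant → [ĩ] by rule 2.
/m/ — not in any rule's target class → [m].
/n/ (between /m/ and /i/) is unaffected → [n].
/i/ (between /n/ and /d/) is in the target of rule 2 but the environment (before a nasal consonant) is not met → [i].
/d/ (word-final) occurs word-finally → [t] by rule 1.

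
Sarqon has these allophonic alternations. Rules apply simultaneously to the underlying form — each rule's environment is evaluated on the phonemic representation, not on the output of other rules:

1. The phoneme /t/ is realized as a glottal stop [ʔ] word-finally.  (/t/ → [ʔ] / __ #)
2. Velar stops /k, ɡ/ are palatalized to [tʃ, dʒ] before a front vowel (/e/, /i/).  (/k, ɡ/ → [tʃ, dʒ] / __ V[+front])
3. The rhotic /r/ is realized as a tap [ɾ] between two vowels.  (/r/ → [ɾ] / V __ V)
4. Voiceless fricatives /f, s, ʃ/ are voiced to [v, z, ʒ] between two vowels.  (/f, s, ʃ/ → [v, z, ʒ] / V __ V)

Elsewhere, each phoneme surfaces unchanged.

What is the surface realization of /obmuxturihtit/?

[obmuxtuɾihtiʔ]

/o/ stays [o].
/b/ stays [b].
/m/ (between /b/ and /u/): no rule targets it → [m].
/u/ — not in any rule's target class → [u].
/x/ — not in any rule's target class → [x].
/t/ (between /x/ and /u/): rule 1 targets it, but not word-finally → unchanged [t].
/u/ stays [u].
Rule 3 applies to /r/ (between /u/ and /i/: between two vowels) → [ɾ].
/i/ (between /r/ and /h/): no rule targets it → [i].
/h/ (between /i/ and /t/) is unaffected → [h].
/t/ (between /h/ and /i/) is in the target of rule 1 but the environment (word-finally) is not met → [t].
/i/ stays [i].
Rule 1 applies to /t/ (word-final: word-finally) → [ʔ].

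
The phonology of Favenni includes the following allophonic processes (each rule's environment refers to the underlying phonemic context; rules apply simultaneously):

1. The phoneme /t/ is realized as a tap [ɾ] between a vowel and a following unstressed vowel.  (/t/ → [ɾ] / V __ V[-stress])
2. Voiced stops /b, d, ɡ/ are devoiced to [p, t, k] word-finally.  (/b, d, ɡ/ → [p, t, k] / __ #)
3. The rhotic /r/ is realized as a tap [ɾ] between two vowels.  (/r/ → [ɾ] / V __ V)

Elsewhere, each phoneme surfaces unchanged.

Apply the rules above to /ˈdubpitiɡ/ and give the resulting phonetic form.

/d/ (word-initial) fails the environment for rule 2, so it stays [d].
/u/ (between /d/ and /b/) is unaffected → [u].
/b/ — between /u/ and /p/; rule 2 does not apply here → [b].
/p/ (between /b/ and /i/): no rule targets it → [p].
/i/ (between /p/ and /t/): no rule targets it → [i].
Rule 1 applies to /t/ (between /i/ and /i/: between a vowel and a following unstressed vowel) → [ɾ].
/i/ (between /t/ and /ɡ/) is unaffected → [i].
/ɡ/ (word-final): word-finally, so rule 2 applies → [k].

[ˈdubpiɾik]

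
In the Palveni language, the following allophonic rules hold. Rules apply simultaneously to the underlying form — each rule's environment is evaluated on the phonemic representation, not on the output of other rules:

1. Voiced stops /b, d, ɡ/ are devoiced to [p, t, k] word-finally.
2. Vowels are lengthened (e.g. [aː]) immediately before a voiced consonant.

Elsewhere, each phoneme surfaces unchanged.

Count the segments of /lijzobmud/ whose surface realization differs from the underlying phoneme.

4

Segments that undergo a rule: /i/ → [iː] (rule 2); /o/ → [oː] (rule 2); /u/ → [uː] (rule 2); /d/ → [t] (rule 1).
All other segments surface unchanged.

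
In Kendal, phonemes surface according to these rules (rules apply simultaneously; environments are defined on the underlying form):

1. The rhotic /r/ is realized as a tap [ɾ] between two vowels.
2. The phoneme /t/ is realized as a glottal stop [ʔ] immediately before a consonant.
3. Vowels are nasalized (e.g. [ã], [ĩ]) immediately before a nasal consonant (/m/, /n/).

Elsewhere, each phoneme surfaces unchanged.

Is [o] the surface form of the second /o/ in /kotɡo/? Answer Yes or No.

Yes

/o/ — word-final; rule 3 does not apply here → [o].
The actual realization is [o], which matches [o].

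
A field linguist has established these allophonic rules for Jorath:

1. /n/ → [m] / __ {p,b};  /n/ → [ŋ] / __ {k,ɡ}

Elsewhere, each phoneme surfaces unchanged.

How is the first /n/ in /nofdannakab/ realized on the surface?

[n]

/n/ — word-initial; rule 1 does not apply here → [n].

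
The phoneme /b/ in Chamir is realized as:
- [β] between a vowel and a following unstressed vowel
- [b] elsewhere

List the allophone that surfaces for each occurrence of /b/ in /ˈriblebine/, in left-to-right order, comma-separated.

Occurrence 1 (position 3): no conditioning environment matches → elsewhere allophone [b].
Occurrence 2 (position 6): between a vowel and a following unstressed vowel → [β].

[b], [β]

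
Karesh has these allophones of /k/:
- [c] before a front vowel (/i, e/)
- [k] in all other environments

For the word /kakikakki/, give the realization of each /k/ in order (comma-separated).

[k], [c], [k], [k], [c]

Occurrence 1 (position 1): no conditioning environment matches → elsewhere allophone [k].
Occurrence 2 (position 3): before a front vowel → [c].
Occurrence 3 (position 5): no conditioning environment matches → elsewhere allophone [k].
Occurrence 4 (position 7): no conditioning environment matches → elsewhere allophone [k].
Occurrence 5 (position 8): before a front vowel → [c].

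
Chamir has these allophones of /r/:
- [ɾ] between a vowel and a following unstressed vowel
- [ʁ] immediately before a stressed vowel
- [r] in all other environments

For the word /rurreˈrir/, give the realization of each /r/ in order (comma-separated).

Occurrence 1 (position 1): no conditioning environment matches → elsewhere allophone [r].
Occurrence 2 (position 3): no conditioning environment matches → elsewhere allophone [r].
Occurrence 3 (position 4): no conditioning environment matches → elsewhere allophone [r].
Occurrence 4 (position 6): immediately before a stressed vowel → [ʁ].
Occurrence 5 (position 8): no conditioning environment matches → elsewhere allophone [r].

[r], [r], [r], [ʁ], [r]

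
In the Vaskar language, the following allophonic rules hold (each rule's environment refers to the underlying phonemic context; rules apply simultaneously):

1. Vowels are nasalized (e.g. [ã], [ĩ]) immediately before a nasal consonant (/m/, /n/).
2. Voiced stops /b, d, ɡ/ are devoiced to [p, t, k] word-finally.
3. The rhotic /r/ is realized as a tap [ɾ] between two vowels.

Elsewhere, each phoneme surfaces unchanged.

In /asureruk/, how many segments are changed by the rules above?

2

Segments that undergo a rule: /r/ → [ɾ] (rule 3); /r/ → [ɾ] (rule 3).
All other segments surface unchanged.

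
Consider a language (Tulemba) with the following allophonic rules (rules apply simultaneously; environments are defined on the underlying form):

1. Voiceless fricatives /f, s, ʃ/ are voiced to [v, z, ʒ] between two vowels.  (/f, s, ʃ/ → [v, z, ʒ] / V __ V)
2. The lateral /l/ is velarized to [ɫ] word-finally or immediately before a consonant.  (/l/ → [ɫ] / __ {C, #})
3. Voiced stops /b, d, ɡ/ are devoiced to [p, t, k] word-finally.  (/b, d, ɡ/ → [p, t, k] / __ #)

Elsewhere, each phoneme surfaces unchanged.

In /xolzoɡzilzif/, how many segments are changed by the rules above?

2

Segments that undergo a rule: /l/ → [ɫ] (rule 2); /l/ → [ɫ] (rule 2).
All other segments surface unchanged.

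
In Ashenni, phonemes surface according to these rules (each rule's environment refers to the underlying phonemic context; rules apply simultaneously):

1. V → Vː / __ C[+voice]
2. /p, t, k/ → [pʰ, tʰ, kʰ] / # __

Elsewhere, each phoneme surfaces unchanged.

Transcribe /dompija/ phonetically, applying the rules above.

[doːmpiːja]

/o/ (between /d/ and /m/) occurs before a voiced consonant → [oː] by rule 1.
/p/ — between /m/ and /i/; rule 2 does not apply here → [p].
/i/ (between /p/ and /j/) occurs before a voiced consonant → [iː] by rule 1.
/a/ — word-final; rule 1 does not apply here → [a].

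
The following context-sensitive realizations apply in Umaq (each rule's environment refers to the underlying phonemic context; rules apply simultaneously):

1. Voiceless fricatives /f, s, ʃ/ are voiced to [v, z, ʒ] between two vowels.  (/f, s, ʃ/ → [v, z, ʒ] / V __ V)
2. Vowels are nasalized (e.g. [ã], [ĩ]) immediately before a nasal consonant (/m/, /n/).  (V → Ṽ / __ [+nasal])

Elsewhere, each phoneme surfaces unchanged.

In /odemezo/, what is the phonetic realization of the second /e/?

[e]

/e/ (between /m/ and /z/) fails the environment for rule 2, so it stays [e].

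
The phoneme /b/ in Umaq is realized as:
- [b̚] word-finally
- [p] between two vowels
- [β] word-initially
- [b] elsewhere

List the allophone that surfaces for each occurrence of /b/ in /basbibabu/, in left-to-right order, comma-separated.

[β], [b], [p], [p]

Occurrence 1 (position 1): word-initially → [β].
Occurrence 2 (position 4): no conditioning environment matches → elsewhere allophone [b].
Occurrence 3 (position 6): between two vowels → [p].
Occurrence 4 (position 8): between two vowels → [p].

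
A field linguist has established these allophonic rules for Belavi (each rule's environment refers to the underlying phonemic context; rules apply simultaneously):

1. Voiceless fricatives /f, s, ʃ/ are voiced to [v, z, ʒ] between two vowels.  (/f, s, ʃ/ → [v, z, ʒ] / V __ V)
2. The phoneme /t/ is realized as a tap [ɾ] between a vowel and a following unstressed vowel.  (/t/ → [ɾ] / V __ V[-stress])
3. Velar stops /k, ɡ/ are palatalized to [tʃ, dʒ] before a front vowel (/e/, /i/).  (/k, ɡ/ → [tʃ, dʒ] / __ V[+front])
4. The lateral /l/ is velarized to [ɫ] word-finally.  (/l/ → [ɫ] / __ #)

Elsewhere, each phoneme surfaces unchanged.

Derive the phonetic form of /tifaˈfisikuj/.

[tivaˈvizikuj]

/t/ (word-initial) fails the environment for rule 2, so it stays [t].
/i/ — not in any rule's target class → [i].
Rule 1 applies to /f/ (between /i/ and /a/: between two vowels) → [v].
/a/ — not in any rule's target class → [a].
/f/ (between /a/ and /i/) occurs between two vowels → [v] by rule 1.
/i/ (between /f/ and /s/) is unaffected → [i].
Rule 1 applies to /s/ (between /i/ and /i/: between two vowels) → [z].
/i/ — not in any rule's target class → [i].
/k/ (between /i/ and /u/): rule 3 targets it, but not before a front vowel → unchanged [k].
/u/ stays [u].
/j/ (word-final): no rule targets it → [j].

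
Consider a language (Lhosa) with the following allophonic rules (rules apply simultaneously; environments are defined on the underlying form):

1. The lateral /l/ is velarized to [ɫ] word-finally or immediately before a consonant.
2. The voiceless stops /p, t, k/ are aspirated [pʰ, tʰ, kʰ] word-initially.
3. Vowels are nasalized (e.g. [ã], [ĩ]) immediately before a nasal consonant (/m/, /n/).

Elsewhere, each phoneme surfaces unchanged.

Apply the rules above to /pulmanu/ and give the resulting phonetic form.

/p/ (word-initial) occurs word-initially → [pʰ] by rule 2.
/u/ (between /p/ and /l/): rule 3 targets it, but not before a nasal consonant → unchanged [u].
/l/ (between /u/ and /m/): word-finally or immediately before a consonant, so rule 1 applies → [ɫ].
/a/ — between /m/ and /n/, before a nasal consonant — surfaces as [ã] (rule 3).
/u/ (word-final) fails the environment for rule 3, so it stays [u].

[pʰuɫmãnu]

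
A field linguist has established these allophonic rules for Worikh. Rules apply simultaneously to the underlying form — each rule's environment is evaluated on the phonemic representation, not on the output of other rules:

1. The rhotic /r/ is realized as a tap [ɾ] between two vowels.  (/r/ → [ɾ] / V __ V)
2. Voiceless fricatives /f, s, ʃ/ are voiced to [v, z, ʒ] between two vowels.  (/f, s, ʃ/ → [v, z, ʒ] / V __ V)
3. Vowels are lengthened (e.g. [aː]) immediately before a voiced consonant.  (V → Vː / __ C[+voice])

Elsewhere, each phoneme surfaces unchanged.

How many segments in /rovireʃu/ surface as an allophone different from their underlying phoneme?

4

Segments that undergo a rule: /o/ → [oː] (rule 3); /i/ → [iː] (rule 3); /r/ → [ɾ] (rule 1); /ʃ/ → [ʒ] (rule 2).
All other segments surface unchanged.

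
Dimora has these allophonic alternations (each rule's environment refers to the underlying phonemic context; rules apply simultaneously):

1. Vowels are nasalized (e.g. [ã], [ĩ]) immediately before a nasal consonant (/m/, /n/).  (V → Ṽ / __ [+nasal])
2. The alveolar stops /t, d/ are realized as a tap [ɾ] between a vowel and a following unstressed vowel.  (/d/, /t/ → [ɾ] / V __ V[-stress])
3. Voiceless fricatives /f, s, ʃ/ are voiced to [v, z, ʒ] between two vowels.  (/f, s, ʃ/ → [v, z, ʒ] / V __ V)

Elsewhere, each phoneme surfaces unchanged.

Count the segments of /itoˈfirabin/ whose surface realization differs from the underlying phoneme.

3

Segments that undergo a rule: /t/ → [ɾ] (rule 2); /f/ → [v] (rule 3); /i/ → [ĩ] (rule 1).
All other segments surface unchanged.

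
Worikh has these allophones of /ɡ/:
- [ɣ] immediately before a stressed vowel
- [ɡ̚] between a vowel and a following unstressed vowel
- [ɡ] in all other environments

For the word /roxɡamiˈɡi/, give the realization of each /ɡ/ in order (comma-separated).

Occurrence 1 (position 4): no conditioning environment matches → elsewhere allophone [ɡ].
Occurrence 2 (position 8): immediately before a stressed vowel → [ɣ].

[ɡ], [ɣ]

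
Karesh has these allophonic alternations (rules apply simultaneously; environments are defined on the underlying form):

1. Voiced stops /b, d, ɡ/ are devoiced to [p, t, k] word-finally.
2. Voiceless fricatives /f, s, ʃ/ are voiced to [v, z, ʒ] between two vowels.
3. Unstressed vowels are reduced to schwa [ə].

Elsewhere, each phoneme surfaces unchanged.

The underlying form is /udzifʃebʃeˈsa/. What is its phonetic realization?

[ədzəfʃəbʃəˈza]

/u/ (word-initial): in an unstressed syllable, so rule 3 applies → [ə].
/d/ (between /u/ and /z/) is in the target of rule 1 but the environment (word-finally) is not met → [d].
/i/ (between /z/ and /f/): in an unstressed syllable, so rule 3 applies → [ə].
/f/ — between /i/ and /ʃ/; rule 2 does not apply here → [f].
/ʃ/ (between /f/ and /e/): rule 2 targets it, but not between two vowels → unchanged [ʃ].
Rule 3 applies to /e/ (between /ʃ/ and /b/: in an unstressed syllable) → [ə].
/b/ (between /e/ and /ʃ/) fails the environment for rule 1, so it stays [b].
/ʃ/ — between /b/ and /e/; rule 2 does not apply here → [ʃ].
/e/ (between /ʃ/ and /s/) occurs in an unstressed syllable → [ə] by rule 3.
/s/ meets the environment for rule 2 (between two vowels) → [z].
/a/ (word-final): rule 3 targets it, but not in an unstressed syllable → unchanged [a].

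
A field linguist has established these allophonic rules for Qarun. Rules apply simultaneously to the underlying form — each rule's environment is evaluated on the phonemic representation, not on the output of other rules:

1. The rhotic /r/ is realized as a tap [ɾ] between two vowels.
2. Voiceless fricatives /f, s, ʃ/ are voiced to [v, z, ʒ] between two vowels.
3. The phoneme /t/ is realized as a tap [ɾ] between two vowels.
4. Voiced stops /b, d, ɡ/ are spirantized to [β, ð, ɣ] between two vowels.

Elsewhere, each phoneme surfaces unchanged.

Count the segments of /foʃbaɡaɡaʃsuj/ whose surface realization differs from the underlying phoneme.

2

Segments that undergo a rule: /ɡ/ → [ɣ] (rule 4); /ɡ/ → [ɣ] (rule 4).
All other segments surface unchanged.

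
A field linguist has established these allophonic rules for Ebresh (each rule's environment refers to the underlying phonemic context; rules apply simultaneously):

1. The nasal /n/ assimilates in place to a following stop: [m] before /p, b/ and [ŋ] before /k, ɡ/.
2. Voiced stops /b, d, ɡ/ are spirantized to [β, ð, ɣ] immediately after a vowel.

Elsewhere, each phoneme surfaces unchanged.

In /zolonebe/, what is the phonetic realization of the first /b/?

[β]

/b/ — between /e/ and /e/, immediately after a vowel — surfaces as [β] (rule 2).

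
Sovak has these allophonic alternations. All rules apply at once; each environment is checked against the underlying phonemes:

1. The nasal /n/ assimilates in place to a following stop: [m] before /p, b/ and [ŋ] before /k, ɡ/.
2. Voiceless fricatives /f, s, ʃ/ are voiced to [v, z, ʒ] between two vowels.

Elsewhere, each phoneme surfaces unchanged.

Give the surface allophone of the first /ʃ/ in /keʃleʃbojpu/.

[ʃ]

/ʃ/ (between /e/ and /l/): rule 2 targets it, but not between two vowels → unchanged [ʃ].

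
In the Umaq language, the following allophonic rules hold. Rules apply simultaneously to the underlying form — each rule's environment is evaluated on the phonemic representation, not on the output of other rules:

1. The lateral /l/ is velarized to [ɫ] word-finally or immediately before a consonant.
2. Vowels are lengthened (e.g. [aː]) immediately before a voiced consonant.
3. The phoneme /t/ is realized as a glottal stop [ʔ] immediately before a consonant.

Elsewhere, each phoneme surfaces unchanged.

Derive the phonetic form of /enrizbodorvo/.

/e/ meets the environment for rule 2 (before a voiced consonant) → [eː].
/n/ (between /e/ and /r/): no rule targets it → [n].
/r/ (between /n/ and /i/): no rule targets it → [r].
/i/ (between /r/ and /z/) occurs before a voiced consonant → [iː] by rule 2.
/z/ — not in any rule's target class → [z].
/b/ (between /z/ and /o/): no rule targets it → [b].
Rule 2 applies to /o/ (between /b/ and /d/: before a voiced consonant) → [oː].
/d/ — not in any rule's target class → [d].
/o/ — between /d/ and /r/, before a voiced consonant — surfaces as [oː] (rule 2).
/r/ stays [r].
/v/ (between /r/ and /o/) is unaffected → [v].
/o/ — word-final; rule 2 does not apply here → [o].

[eːnriːzboːdoːrvo]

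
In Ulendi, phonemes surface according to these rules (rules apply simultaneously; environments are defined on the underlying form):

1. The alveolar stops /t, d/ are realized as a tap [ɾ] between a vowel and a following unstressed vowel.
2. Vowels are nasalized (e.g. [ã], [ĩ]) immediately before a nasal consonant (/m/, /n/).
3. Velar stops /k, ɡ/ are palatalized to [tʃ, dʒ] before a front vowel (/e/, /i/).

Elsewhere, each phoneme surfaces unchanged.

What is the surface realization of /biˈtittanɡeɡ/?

/b/ (word-initial) is unaffected → [b].
/i/ — between /b/ and /t/; rule 2 does not apply here → [i].
/t/ (between /i/ and /i/): rule 1 targets it, but not between a vowel and a following unstressed vowel → unchanged [t].
/i/ (between /t/ and /t/) is in the target of rule 2 but the environment (before a nasal consonant) is not met → [i].
/t/ (between /i/ and /t/) is in the target of rule 1 but the environment (between a vowel and a following unstressed vowel) is not met → [t].
/t/ (between /t/ and /a/) fails the environment for rule 1, so it stays [t].
/a/ (between /t/ and /n/): before a nasal consonant, so rule 2 applies → [ã].
/n/ stays [n].
/ɡ/ (between /n/ and /e/) occurs before a front vowel → [dʒ] by rule 3.
/e/ — between /ɡ/ and /ɡ/; rule 2 does not apply here → [e].
/ɡ/ (word-final) is in the target of rule 3 but the environment (before a front vowel) is not met → [ɡ].

[biˈtittãndʒeɡ]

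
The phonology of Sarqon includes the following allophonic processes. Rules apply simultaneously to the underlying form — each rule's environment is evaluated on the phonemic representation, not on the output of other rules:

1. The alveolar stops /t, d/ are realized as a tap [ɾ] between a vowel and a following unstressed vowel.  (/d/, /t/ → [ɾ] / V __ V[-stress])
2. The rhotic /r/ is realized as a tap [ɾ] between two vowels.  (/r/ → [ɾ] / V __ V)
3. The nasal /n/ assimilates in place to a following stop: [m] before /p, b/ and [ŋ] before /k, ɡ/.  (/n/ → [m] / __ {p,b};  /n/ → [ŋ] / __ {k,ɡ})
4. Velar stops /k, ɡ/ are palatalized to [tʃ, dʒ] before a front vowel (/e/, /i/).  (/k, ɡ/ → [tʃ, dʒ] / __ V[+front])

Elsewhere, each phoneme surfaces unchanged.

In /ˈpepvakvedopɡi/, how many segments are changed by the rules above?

Segments that undergo a rule: /d/ → [ɾ] (rule 1); /ɡ/ → [dʒ] (rule 4).
All other segments surface unchanged.

2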